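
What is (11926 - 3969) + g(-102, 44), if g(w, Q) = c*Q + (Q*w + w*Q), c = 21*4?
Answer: 2677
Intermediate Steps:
c = 84
g(w, Q) = 84*Q + 2*Q*w (g(w, Q) = 84*Q + (Q*w + w*Q) = 84*Q + (Q*w + Q*w) = 84*Q + 2*Q*w)
(11926 - 3969) + g(-102, 44) = (11926 - 3969) + 2*44*(42 - 102) = 7957 + 2*44*(-60) = 7957 - 5280 = 2677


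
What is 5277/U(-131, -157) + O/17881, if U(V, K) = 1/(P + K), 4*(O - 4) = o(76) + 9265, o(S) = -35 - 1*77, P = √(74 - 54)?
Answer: -59256838067/71524 + 10554*√5 ≈ -8.0489e+5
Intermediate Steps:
P = 2*√5 (P = √20 = 2*√5 ≈ 4.4721)
o(S) = -112 (o(S) = -35 - 77 = -112)
O = 9169/4 (O = 4 + (-112 + 9265)/4 = 4 + (¼)*9153 = 4 + 9153/4 = 9169/4 ≈ 2292.3)
U(V, K) = 1/(K + 2*√5) (U(V, K) = 1/(2*√5 + K) = 1/(K + 2*√5))
5277/U(-131, -157) + O/17881 = 5277/(1/(-157 + 2*√5)) + (9169/4)/17881 = 5277*(-157 + 2*√5) + (9169/4)*(1/17881) = (-828489 + 10554*√5) + 9169/71524 = -59256838067/71524 + 10554*√5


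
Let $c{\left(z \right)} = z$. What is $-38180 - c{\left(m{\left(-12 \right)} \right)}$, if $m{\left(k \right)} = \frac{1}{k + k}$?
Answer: $- \frac{916319}{24} \approx -38180.0$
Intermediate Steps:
$m{\left(k \right)} = \frac{1}{2 k}$
$-38180 - c{\left(m{\left(-12 \right)} \right)} = -38180 - \frac{1}{2 \left(-12\right)} = -38180 - \frac{1}{2} \left(- \frac{1}{12}\right) = -38180 - - \frac{1}{24} = -38180 + \frac{1}{24} = - \frac{916319}{24}$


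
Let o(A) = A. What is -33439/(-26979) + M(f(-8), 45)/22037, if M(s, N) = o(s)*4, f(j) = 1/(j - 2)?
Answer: 216730721/174863595 ≈ 1.2394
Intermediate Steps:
f(j) = 1/(-2 + j)
M(s, N) = 4*s (M(s, N) = s*4 = 4*s)
-33439/(-26979) + M(f(-8), 45)/22037 = -33439/(-26979) + (4/(-2 - 8))/22037 = -33439*(-1/26979) + (4/(-10))*(1/22037) = 1967/1587 + (4*(-1/10))*(1/22037) = 1967/1587 - 2/5*1/22037 = 1967/1587 - 2/110185 = 216730721/174863595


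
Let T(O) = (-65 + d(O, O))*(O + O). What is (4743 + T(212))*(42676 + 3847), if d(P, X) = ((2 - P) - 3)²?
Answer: 893876127197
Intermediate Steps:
d(P, X) = (-1 - P)²
T(O) = 2*O*(-65 + (1 + O)²) (T(O) = (-65 + (1 + O)²)*(O + O) = (-65 + (1 + O)²)*(2*O) = 2*O*(-65 + (1 + O)²))
(4743 + T(212))*(42676 + 3847) = (4743 + 2*212*(-65 + (1 + 212)²))*(42676 + 3847) = (4743 + 2*212*(-65 + 213²))*46523 = (4743 + 2*212*(-65 + 45369))*46523 = (4743 + 2*212*45304)*46523 = (4743 + 19208896)*46523 = 19213639*46523 = 893876127197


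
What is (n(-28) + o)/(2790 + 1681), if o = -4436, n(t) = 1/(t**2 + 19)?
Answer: -3562107/3590213 ≈ -0.99217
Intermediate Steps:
n(t) = 1/(19 + t**2)
(n(-28) + o)/(2790 + 1681) = (1/(19 + (-28)**2) - 4436)/(2790 + 1681) = (1/(19 + 784) - 4436)/4471 = (1/803 - 4436)*(1/4471) = -3562107/803*1/4471 = -3562107/3590213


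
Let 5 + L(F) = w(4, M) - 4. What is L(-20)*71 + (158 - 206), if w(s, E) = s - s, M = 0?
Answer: -687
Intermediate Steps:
w(s, E) = 0
L(F) = -9 (L(F) = -5 + (0 - 4) = -5 - 4 = -9)
L(-20)*71 + (158 - 206) = -9*71 + (158 - 206) = -639 - 48 = -687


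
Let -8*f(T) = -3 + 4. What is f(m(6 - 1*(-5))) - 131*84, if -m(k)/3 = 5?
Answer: -88033/8 ≈ -11004.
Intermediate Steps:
m(k) = -15 (m(k) = -3*5 = -15)
f(T) = -1/8 (f(T) = -(-3 + 4)/8 = -1/8*1 = -1/8)
f(m(6 - 1*(-5))) - 131*84 = -1/8 - 131*84 = -1/8 - 11004 = -88033/8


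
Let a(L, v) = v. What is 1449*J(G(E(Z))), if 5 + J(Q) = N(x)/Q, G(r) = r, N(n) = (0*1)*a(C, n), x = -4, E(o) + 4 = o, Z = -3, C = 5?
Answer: -7245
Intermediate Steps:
E(o) = -4 + o
N(n) = 0 (N(n) = (0*1)*n = 0*n = 0)
J(Q) = -5 (J(Q) = -5 + 0/Q = -5 + 0 = -5)
1449*J(G(E(Z))) = 1449*(-5) = -7245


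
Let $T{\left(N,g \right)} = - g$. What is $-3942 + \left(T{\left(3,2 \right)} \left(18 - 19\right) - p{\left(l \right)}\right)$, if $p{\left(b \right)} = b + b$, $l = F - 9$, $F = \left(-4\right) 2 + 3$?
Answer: $-3912$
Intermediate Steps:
$F = -5$ ($F = -8 + 3 = -5$)
$l = -14$ ($l = -5 - 9 = -14$)
$p{\left(b \right)} = 2 b$
$-3942 + \left(T{\left(3,2 \right)} \left(18 - 19\right) - p{\left(l \right)}\right) = -3942 + \left(\left(-1\right) 2 \left(18 - 19\right) - 2 \left(-14\right)\right) = -3942 - -30 = -3942 + \left(2 + 28\right) = -3942 + 30 = -3912$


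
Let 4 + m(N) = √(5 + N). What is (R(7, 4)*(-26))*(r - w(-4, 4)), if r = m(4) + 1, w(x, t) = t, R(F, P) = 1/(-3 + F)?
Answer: 26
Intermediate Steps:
m(N) = -4 + √(5 + N)
r = 0 (r = (-4 + √(5 + 4)) + 1 = (-4 + √9) + 1 = (-4 + 3) + 1 = -1 + 1 = 0)
(R(7, 4)*(-26))*(r - w(-4, 4)) = (-26/(-3 + 7))*(0 - 1*4) = (-26/4)*(0 - 4) = ((¼)*(-26))*(-4) = -13/2*(-4) = 26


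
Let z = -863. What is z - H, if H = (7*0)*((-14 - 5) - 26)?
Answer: -863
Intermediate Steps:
H = 0 (H = 0*(-19 - 26) = 0*(-45) = 0)
z - H = -863 - 1*0 = -863 + 0 = -863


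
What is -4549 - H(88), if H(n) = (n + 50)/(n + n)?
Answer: -400381/88 ≈ -4549.8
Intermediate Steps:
H(n) = (50 + n)/(2*n) (H(n) = (50 + n)/((2*n)) = (50 + n)*(1/(2*n)) = (50 + n)/(2*n))
-4549 - H(88) = -4549 - (50 + 88)/(2*88) = -4549 - 138/(2*88) = -4549 - 1*69/88 = -4549 - 69/88 = -400381/88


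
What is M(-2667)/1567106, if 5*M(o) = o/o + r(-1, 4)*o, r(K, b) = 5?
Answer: -6667/3917765 ≈ -0.0017017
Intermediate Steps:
M(o) = ⅕ + o (M(o) = (o/o + 5*o)/5 = (1 + 5*o)/5 = ⅕ + o)
M(-2667)/1567106 = (⅕ - 2667)/1567106 = -13334/5*1/1567106 = -6667/3917765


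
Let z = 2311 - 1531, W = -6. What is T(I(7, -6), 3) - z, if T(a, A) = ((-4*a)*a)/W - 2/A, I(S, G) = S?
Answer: -748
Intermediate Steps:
T(a, A) = -2/A + 2*a²/3 (T(a, A) = ((-4*a)*a)/(-6) - 2/A = -4*a²*(-⅙) - 2/A = 2*a²/3 - 2/A = -2/A + 2*a²/3)
z = 780
T(I(7, -6), 3) - z = (-2/3 + (⅔)*7²) - 1*780 = (-2*⅓ + (⅔)*49) - 780 = (-⅔ + 98/3) - 780 = 32 - 780 = -748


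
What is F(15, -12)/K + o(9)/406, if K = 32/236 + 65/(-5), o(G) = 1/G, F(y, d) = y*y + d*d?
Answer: -26516825/924462 ≈ -28.684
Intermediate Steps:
F(y, d) = d**2 + y**2 (F(y, d) = y**2 + d**2 = d**2 + y**2)
K = -759/59 (K = 32*(1/236) + 65*(-1/5) = 8/59 - 13 = -759/59 ≈ -12.864)
F(15, -12)/K + o(9)/406 = ((-12)**2 + 15**2)/(-759/59) + 1/(9*406) = (144 + 225)*(-59/759) + (1/9)*(1/406) = 369*(-59/759) + 1/3654 = -7257/253 + 1/3654 = -26516825/924462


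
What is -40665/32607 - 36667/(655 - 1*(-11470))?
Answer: -562887998/131786625 ≈ -4.2712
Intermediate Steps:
-40665/32607 - 36667/(655 - 1*(-11470)) = -40665*1/32607 - 36667/(655 + 11470) = -13555/10869 - 36667/12125 = -562887998/131786625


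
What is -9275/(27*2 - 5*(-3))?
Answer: -9275/69 ≈ -134.42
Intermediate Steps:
-9275/(27*2 - 5*(-3)) = -9275/(54 + 15) = -9275/69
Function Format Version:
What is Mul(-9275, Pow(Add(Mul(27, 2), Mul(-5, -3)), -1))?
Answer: Rational(-9275, 69) ≈ -134.42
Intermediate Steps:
Mul(-9275, Pow(Add(Mul(27, 2), Mul(-5, -3)), -1)) = Mul(-9275, Pow(Add(54, 15), -1)) = Mul(-9275, Pow(69, -1)) = Mul(-9275, Rational(1, 69)) = Rational(-9275, 69)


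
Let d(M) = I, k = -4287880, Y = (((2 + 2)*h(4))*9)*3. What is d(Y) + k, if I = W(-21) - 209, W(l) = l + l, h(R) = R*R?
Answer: -4288131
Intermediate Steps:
h(R) = R**2
W(l) = 2*l
Y = 1728 (Y = (((2 + 2)*4**2)*9)*3 = ((4*16)*9)*3 = (64*9)*3 = 576*3 = 1728)
I = -251 (I = 2*(-21) - 209 = -42 - 209 = -251)
d(M) = -251
d(Y) + k = -251 - 4287880 = -4288131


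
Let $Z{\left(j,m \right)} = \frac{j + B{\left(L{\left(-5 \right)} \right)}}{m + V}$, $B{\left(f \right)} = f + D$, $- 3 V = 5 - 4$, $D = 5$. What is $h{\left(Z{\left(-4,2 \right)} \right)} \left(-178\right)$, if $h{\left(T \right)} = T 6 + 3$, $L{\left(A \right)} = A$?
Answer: $\frac{10146}{5} \approx 2029.2$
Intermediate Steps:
$V = - \frac{1}{3}$ ($V = - \frac{5 - 4}{3} = \left(- \frac{1}{3}\right) 1 = - \frac{1}{3} \approx -0.33333$)
$B{\left(f \right)} = 5 + f$ ($B{\left(f \right)} = f + 5 = 5 + f$)
$Z{\left(j,m \right)} = \frac{j}{- \frac{1}{3} + m}$ ($Z{\left(j,m \right)} = \frac{j + \left(5 - 5\right)}{m - \frac{1}{3}} = \frac{j + 0}{- \frac{1}{3} + m} = \frac{j}{- \frac{1}{3} + m}$)
$h{\left(T \right)} = 3 + 6 T$ ($h{\left(T \right)} = 6 T + 3 = 3 + 6 T$)
$h{\left(Z{\left(-4,2 \right)} \right)} \left(-178\right) = \left(3 + 6 \cdot 3 \left(-4\right) \frac{1}{-1 + 3 \cdot 2}\right) \left(-178\right) = \left(3 + 6 \cdot 3 \left(-4\right) \frac{1}{-1 + 6}\right) \left(-178\right) = \left(3 + 6 \cdot 3 \left(-4\right) \frac{1}{5}\right) \left(-178\right) = \left(3 + 6 \left(- \frac{12}{5}\right)\right) \left(-178\right) = \left(3 - \frac{72}{5}\right) \left(-178\right) = \left(- \frac{57}{5}\right) \left(-178\right) = \frac{10146}{5}$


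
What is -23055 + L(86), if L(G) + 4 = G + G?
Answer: -22887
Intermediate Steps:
L(G) = -4 + 2*G (L(G) = -4 + (G + G) = -4 + 2*G)
-23055 + L(86) = -23055 + (-4 + 2*86) = -23055 + (-4 + 172) = -23055 + 168 = -22887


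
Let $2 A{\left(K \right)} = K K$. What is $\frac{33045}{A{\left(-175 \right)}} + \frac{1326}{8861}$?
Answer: $\frac{125246448}{54273625} \approx 2.3077$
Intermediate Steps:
$A{\left(K \right)} = \frac{K^{2}}{2}$ ($A{\left(K \right)} = \frac{K K}{2} = \frac{K^{2}}{2}$)
$\frac{33045}{A{\left(-175 \right)}} + \frac{1326}{8861} = \frac{33045}{\frac{1}{2} \left(-175\right)^{2}} + \frac{1326}{8861} = \frac{33045}{\frac{1}{2} \cdot 30625} + 1326 \cdot \frac{1}{8861} = \frac{33045}{\frac{30625}{2}} + \frac{1326}{8861} = 33045 \cdot \frac{2}{30625} + \frac{1326}{8861} = \frac{13218}{6125} + \frac{1326}{8861} = \frac{125246448}{54273625}$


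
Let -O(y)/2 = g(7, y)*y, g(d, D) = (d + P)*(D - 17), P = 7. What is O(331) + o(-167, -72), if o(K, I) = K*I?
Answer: -2898128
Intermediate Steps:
g(d, D) = (-17 + D)*(7 + d) (g(d, D) = (d + 7)*(D - 17) = (7 + d)*(-17 + D) = (-17 + D)*(7 + d))
O(y) = -2*y*(-238 + 14*y) (O(y) = -2*(-119 - 17*7 + 7*y + y*7)*y = -2*(-119 - 119 + 7*y + 7*y)*y = -2*(-238 + 14*y)*y = -2*y*(-238 + 14*y))
o(K, I) = I*K
O(331) + o(-167, -72) = 28*331*(17 - 1*331) - 72*(-167) = 28*331*(17 - 331) + 12024 = 28*331*(-314) + 12024 = -2910152 + 12024 = -2898128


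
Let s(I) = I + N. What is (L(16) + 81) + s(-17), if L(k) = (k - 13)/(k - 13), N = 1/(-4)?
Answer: 259/4 ≈ 64.750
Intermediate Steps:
N = -¼ ≈ -0.25000
L(k) = 1 (L(k) = (-13 + k)/(-13 + k) = 1)
s(I) = -¼ + I (s(I) = I - ¼ = -¼ + I)
(L(16) + 81) + s(-17) = (1 + 81) + (-¼ - 17) = 82 - 69/4 = 259/4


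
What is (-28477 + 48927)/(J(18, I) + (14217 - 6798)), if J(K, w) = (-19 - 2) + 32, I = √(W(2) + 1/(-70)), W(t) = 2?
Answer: 2045/743 ≈ 2.7524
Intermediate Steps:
I = √9730/70 (I = √(2 + 1/(-70)) = √(2 - 1/70) = √(139/70) = √9730/70 ≈ 1.4092)
J(K, w) = 11 (J(K, w) = -21 + 32 = 11)
(-28477 + 48927)/(J(18, I) + (14217 - 6798)) = (-28477 + 48927)/(11 + (14217 - 6798)) = 20450/(11 + 7419) = 20450/7430 = 20450*(1/7430) = 2045/743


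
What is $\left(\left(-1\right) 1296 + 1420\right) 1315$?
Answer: $163060$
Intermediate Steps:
$\left(\left(-1\right) 1296 + 1420\right) 1315 = \left(-1296 + 1420\right) 1315 = 124 \cdot 1315 = 163060$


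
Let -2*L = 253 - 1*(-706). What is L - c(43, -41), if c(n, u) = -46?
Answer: -867/2 ≈ -433.50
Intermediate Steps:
L = -959/2 (L = -(253 - 1*(-706))/2 = -(253 + 706)/2 = -½*959 = -959/2 ≈ -479.50)
L - c(43, -41) = -959/2 - 1*(-46) = -959/2 + 46 = -867/2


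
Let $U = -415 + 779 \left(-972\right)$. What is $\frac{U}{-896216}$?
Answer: $\frac{757603}{896216} \approx 0.84534$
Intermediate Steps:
$U = -757603$ ($U = -415 - 757188 = -757603$)
$\frac{U}{-896216} = - \frac{757603}{-896216} = \left(-757603\right) \left(- \frac{1}{896216}\right) = \frac{757603}{896216}$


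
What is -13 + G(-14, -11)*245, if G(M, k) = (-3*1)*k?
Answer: 8072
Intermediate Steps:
G(M, k) = -3*k
-13 + G(-14, -11)*245 = -13 - 3*(-11)*245 = -13 + 33*245 = -13 + 8085 = 8072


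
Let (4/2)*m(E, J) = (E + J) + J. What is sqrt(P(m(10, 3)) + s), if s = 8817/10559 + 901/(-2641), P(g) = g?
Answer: sqrt(6605225743906210)/27886319 ≈ 2.9144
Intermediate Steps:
m(E, J) = J + E/2 (m(E, J) = ((E + J) + J)/2 = (E + 2*J)/2 = J + E/2)
s = 13772038/27886319 (s = 8817*(1/10559) + 901*(-1/2641) = 8817/10559 - 901/2641 = 13772038/27886319 ≈ 0.49386)
sqrt(P(m(10, 3)) + s) = sqrt((3 + (1/2)*10) + 13772038/27886319) = sqrt((3 + 5) + 13772038/27886319) = sqrt(8 + 13772038/27886319) = sqrt(236862590/27886319) = sqrt(6605225743906210)/27886319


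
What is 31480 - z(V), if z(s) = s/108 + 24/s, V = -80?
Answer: 8499881/270 ≈ 31481.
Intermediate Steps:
z(s) = 24/s + s/108 (z(s) = s*(1/108) + 24/s = s/108 + 24/s = 24/s + s/108)
31480 - z(V) = 31480 - (24/(-80) + (1/108)*(-80)) = 31480 - (24*(-1/80) - 20/27) = 31480 - (-3/10 - 20/27) = 31480 - 1*(-281/270) = 31480 + 281/270 = 8499881/270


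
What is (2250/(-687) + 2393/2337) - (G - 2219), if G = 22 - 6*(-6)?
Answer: 1155304100/535173 ≈ 2158.8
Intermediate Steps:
G = 58 (G = 22 + 36 = 58)
(2250/(-687) + 2393/2337) - (G - 2219) = (2250/(-687) + 2393/2337) - (58 - 2219) = (2250*(-1/687) + 2393*(1/2337)) - 1*(-2161) = (-750/229 + 2393/2337) + 2161 = -1204753/535173 + 2161 = 1155304100/535173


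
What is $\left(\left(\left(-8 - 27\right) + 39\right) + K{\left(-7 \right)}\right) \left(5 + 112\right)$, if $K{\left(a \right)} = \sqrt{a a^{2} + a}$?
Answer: $468 + 585 i \sqrt{14} \approx 468.0 + 2188.9 i$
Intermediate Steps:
$K{\left(a \right)} = \sqrt{a + a^{3}}$ ($K{\left(a \right)} = \sqrt{a^{3} + a} = \sqrt{a + a^{3}}$)
$\left(\left(\left(-8 - 27\right) + 39\right) + K{\left(-7 \right)}\right) \left(5 + 112\right) = \left(\left(\left(-8 - 27\right) + 39\right) + \sqrt{-7 + \left(-7\right)^{3}}\right) \left(5 + 112\right) = \left(\left(\left(-8 - 27\right) + 39\right) + \sqrt{-7 - 343}\right) 117 = \left(\left(-35 + 39\right) + \sqrt{-350}\right) 117 = \left(4 + 5 i \sqrt{14}\right) 117 = 468 + 585 i \sqrt{14}$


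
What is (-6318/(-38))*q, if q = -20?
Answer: -63180/19 ≈ -3325.3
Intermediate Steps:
(-6318/(-38))*q = -6318/(-38)*(-20) = -6318*(-1)/38*(-20) = -117*(-27/19)*(-20) = (3159/19)*(-20) = -63180/19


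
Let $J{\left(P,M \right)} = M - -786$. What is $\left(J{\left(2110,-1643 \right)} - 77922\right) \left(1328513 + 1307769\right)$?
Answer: $-207683659678$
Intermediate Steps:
$J{\left(P,M \right)} = 786 + M$ ($J{\left(P,M \right)} = M + 786 = 786 + M$)
$\left(J{\left(2110,-1643 \right)} - 77922\right) \left(1328513 + 1307769\right) = \left(\left(786 - 1643\right) - 77922\right) \left(1328513 + 1307769\right) = \left(-857 - 77922\right) 2636282 = \left(-78779\right) 2636282 = -207683659678$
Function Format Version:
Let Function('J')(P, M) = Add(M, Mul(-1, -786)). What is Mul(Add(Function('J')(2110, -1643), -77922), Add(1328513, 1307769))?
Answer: -207683659678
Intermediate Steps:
Function('J')(P, M) = Add(786, M) (Function('J')(P, M) = Add(M, 786) = Add(786, M))
Mul(Add(Function('J')(2110, -1643), -77922), Add(1328513, 1307769)) = Mul(Add(Add(786, -1643), -77922), Add(1328513, 1307769)) = Mul(Add(-857, -77922), 2636282) = Mul(-78779, 2636282) = -207683659678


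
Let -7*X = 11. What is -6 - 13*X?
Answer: 101/7 ≈ 14.429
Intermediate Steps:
X = -11/7 (X = -⅐*11 = -11/7 ≈ -1.5714)
-6 - 13*X = -6 - 13*(-11/7) = -6 + 143/7 = 101/7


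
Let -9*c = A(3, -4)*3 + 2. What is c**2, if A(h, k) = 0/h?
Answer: 4/81 ≈ 0.049383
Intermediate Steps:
A(h, k) = 0
c = -2/9 (c = -(0*3 + 2)/9 = -(0 + 2)/9 = -1/9*2 = -2/9 ≈ -0.22222)
c**2 = (-2/9)**2 = 4/81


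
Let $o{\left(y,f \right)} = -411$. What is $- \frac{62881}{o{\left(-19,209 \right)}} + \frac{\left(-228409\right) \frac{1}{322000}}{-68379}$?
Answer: $\frac{461505447118033}{3016471206000} \approx 153.0$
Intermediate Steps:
$- \frac{62881}{o{\left(-19,209 \right)}} + \frac{\left(-228409\right) \frac{1}{322000}}{-68379} = - \frac{62881}{-411} + \frac{\left(-228409\right) \frac{1}{322000}}{-68379} = \left(-62881\right) \left(- \frac{1}{411}\right) + \left(-228409\right) \frac{1}{322000} \left(- \frac{1}{68379}\right) = \frac{62881}{411} - - \frac{228409}{22018038000} = \frac{62881}{411} + \frac{228409}{22018038000} = \frac{461505447118033}{3016471206000}$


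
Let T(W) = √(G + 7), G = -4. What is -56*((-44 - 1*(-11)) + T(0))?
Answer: 1848 - 56*√3 ≈ 1751.0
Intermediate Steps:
T(W) = √3 (T(W) = √(-4 + 7) = √3)
-56*((-44 - 1*(-11)) + T(0)) = -56*((-44 - 1*(-11)) + √3) = -56*((-44 + 11) + √3) = -56*(-33 + √3) = 1848 - 56*√3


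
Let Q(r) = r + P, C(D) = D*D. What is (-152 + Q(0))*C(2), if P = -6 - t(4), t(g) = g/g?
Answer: -636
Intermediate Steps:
t(g) = 1
C(D) = D**2
P = -7 (P = -6 - 1*1 = -6 - 1 = -7)
Q(r) = -7 + r (Q(r) = r - 7 = -7 + r)
(-152 + Q(0))*C(2) = (-152 + (-7 + 0))*2**2 = (-152 - 7)*4 = -159*4 = -636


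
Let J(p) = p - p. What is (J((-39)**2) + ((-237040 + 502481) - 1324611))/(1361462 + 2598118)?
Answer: -105917/395958 ≈ -0.26750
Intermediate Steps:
J(p) = 0
(J((-39)**2) + ((-237040 + 502481) - 1324611))/(1361462 + 2598118) = (0 + ((-237040 + 502481) - 1324611))/(1361462 + 2598118) = (0 + (265441 - 1324611))/3959580 = (0 - 1059170)*(1/3959580) = -1059170*1/3959580 = -105917/395958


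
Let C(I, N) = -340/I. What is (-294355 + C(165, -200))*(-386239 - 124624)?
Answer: 4962412324729/33 ≈ 1.5038e+11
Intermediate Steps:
(-294355 + C(165, -200))*(-386239 - 124624) = (-294355 - 340/165)*(-386239 - 124624) = (-294355 - 340*1/165)*(-510863) = (-294355 - 68/33)*(-510863) = -9713783/33*(-510863) = 4962412324729/33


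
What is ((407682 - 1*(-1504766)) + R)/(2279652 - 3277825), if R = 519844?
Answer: -2432292/998173 ≈ -2.4367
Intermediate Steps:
((407682 - 1*(-1504766)) + R)/(2279652 - 3277825) = ((407682 - 1*(-1504766)) + 519844)/(2279652 - 3277825) = ((407682 + 1504766) + 519844)/(-998173) = (1912448 + 519844)*(-1/998173) = 2432292*(-1/998173) = -2432292/998173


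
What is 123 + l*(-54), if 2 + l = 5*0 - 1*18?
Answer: 1203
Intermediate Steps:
l = -20 (l = -2 + (5*0 - 1*18) = -2 + (0 - 18) = -2 - 18 = -20)
123 + l*(-54) = 123 - 20*(-54) = 123 + 1080 = 1203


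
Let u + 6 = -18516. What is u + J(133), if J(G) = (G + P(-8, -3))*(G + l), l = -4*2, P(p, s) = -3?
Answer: -2272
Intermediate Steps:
u = -18522 (u = -6 - 18516 = -18522)
l = -8
J(G) = (-8 + G)*(-3 + G) (J(G) = (G - 3)*(G - 8) = (-3 + G)*(-8 + G) = (-8 + G)*(-3 + G))
u + J(133) = -18522 + (24 + 133² - 11*133) = -18522 + (24 + 17689 - 1463) = -18522 + 16250 = -2272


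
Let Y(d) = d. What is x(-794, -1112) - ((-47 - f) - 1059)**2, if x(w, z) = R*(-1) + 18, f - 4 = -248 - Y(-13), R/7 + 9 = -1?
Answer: -765537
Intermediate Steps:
R = -70 (R = -63 + 7*(-1) = -63 - 7 = -70)
f = -231 (f = 4 + (-248 - 1*(-13)) = 4 + (-248 + 13) = 4 - 235 = -231)
x(w, z) = 88 (x(w, z) = -70*(-1) + 18 = 70 + 18 = 88)
x(-794, -1112) - ((-47 - f) - 1059)**2 = 88 - ((-47 - 1*(-231)) - 1059)**2 = 88 - ((-47 + 231) - 1059)**2 = 88 - (184 - 1059)**2 = 88 - 1*(-875)**2 = 88 - 1*765625 = 88 - 765625 = -765537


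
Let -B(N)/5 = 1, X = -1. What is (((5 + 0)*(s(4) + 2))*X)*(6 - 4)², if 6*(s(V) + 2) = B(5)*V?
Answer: 200/3 ≈ 66.667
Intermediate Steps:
B(N) = -5 (B(N) = -5*1 = -5)
s(V) = -2 - 5*V/6 (s(V) = -2 + (-5*V)/6 = -2 - 5*V/6)
(((5 + 0)*(s(4) + 2))*X)*(6 - 4)² = (((5 + 0)*((-2 - ⅚*4) + 2))*(-1))*(6 - 4)² = ((5*((-2 - 10/3) + 2))*(-1))*2² = ((5*(-16/3 + 2))*(-1))*4 = ((5*(-10/3))*(-1))*4 = -50/3*(-1)*4 = (50/3)*4 = 200/3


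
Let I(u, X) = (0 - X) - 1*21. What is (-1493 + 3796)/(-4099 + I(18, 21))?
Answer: -2303/4141 ≈ -0.55615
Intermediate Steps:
I(u, X) = -21 - X (I(u, X) = -X - 21 = -21 - X)
(-1493 + 3796)/(-4099 + I(18, 21)) = (-1493 + 3796)/(-4099 + (-21 - 1*21)) = 2303/(-4099 + (-21 - 21)) = 2303/(-4099 - 42) = 2303/(-4141) = 2303*(-1/4141) = -2303/4141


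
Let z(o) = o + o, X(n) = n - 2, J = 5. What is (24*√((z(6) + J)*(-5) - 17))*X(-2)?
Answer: -96*I*√102 ≈ -969.55*I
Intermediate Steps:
X(n) = -2 + n
z(o) = 2*o
(24*√((z(6) + J)*(-5) - 17))*X(-2) = (24*√((2*6 + 5)*(-5) - 17))*(-2 - 2) = (24*√((12 + 5)*(-5) - 17))*(-4) = (24*√(17*(-5) - 17))*(-4) = (24*√(-85 - 17))*(-4) = (24*√(-102))*(-4) = (24*(I*√102))*(-4) = (24*I*√102)*(-4) = -96*I*√102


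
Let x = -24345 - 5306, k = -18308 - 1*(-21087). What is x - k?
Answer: -32430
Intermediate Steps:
k = 2779 (k = -18308 + 21087 = 2779)
x = -29651
x - k = -29651 - 1*2779 = -29651 - 2779 = -32430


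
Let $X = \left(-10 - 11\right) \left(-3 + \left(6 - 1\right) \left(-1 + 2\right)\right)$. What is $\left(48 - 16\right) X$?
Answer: $-1344$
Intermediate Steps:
$X = -42$ ($X = - 21 \left(-3 + \left(6 - 1\right) 1\right) = - 21 \left(-3 + 5 \cdot 1\right) = - 21 \left(-3 + 5\right) = \left(-21\right) 2 = -42$)
$\left(48 - 16\right) X = \left(48 - 16\right) \left(-42\right) = 32 \left(-42\right) = -1344$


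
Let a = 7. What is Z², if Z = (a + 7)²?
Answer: 38416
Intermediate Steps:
Z = 196 (Z = (7 + 7)² = 14² = 196)
Z² = 196² = 38416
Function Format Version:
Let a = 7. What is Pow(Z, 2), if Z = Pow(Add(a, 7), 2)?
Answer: 38416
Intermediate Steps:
Z = 196 (Z = Pow(Add(7, 7), 2) = Pow(14, 2) = 196)
Pow(Z, 2) = Pow(196, 2) = 38416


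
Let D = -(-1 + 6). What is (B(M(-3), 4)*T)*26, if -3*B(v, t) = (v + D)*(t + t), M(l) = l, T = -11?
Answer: -18304/3 ≈ -6101.3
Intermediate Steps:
D = -5 (D = -1*5 = -5)
B(v, t) = -2*t*(-5 + v)/3 (B(v, t) = -(v - 5)*(t + t)/3 = -(-5 + v)*2*t/3 = -2*t*(-5 + v)/3)
(B(M(-3), 4)*T)*26 = (((⅔)*4*(5 - 1*(-3)))*(-11))*26 = (((⅔)*4*(5 + 3))*(-11))*26 = (((⅔)*4*8)*(-11))*26 = ((64/3)*(-11))*26 = -704/3*26 = -18304/3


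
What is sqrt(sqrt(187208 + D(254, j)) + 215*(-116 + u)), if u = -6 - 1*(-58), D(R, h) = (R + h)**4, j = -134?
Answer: sqrt(-13760 + 2*sqrt(51886802)) ≈ 25.426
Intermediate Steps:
u = 52 (u = -6 + 58 = 52)
sqrt(sqrt(187208 + D(254, j)) + 215*(-116 + u)) = sqrt(sqrt(187208 + (254 - 134)**4) + 215*(-116 + 52)) = sqrt(sqrt(187208 + 120**4) + 215*(-64)) = sqrt(sqrt(187208 + 207360000) - 13760) = sqrt(sqrt(207547208) - 13760) = sqrt(2*sqrt(51886802) - 13760) = sqrt(-13760 + 2*sqrt(51886802))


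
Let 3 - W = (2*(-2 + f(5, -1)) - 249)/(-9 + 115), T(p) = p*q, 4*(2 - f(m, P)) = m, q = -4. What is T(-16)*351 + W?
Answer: 4763507/212 ≈ 22469.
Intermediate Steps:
f(m, P) = 2 - m/4
T(p) = -4*p (T(p) = p*(-4) = -4*p)
W = 1139/212 (W = 3 - (2*(-2 + (2 - ¼*5)) - 249)/(-9 + 115) = 3 - (2*(-2 + (2 - 5/4)) - 249)/106 = 3 - (2*(-2 + ¾) - 249)/106 = 3 - (2*(-5/4) - 249)/106 = 3 - (-5/2 - 249)/106 = 3 - (-503)/(2*106) = 3 - 1*(-503/212) = 3 + 503/212 = 1139/212 ≈ 5.3726)
T(-16)*351 + W = -4*(-16)*351 + 1139/212 = 64*351 + 1139/212 = 22464 + 1139/212 = 4763507/212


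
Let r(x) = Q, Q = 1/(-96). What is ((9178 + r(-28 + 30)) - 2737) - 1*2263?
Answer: 401087/96 ≈ 4178.0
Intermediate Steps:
Q = -1/96 ≈ -0.010417
r(x) = -1/96
((9178 + r(-28 + 30)) - 2737) - 1*2263 = ((9178 - 1/96) - 2737) - 1*2263 = (881087/96 - 2737) - 2263 = 618335/96 - 2263 = 401087/96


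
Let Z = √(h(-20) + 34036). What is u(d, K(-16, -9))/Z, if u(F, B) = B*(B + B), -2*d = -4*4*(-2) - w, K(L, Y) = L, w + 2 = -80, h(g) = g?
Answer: 64*√2126/1063 ≈ 2.7761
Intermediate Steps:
w = -82 (w = -2 - 80 = -82)
Z = 4*√2126 (Z = √(-20 + 34036) = √34016 = 4*√2126 ≈ 184.43)
d = -57 (d = -(-4*4*(-2) - 1*(-82))/2 = -(-16*(-2) + 82)/2 = -(32 + 82)/2 = -½*114 = -57)
u(F, B) = 2*B² (u(F, B) = B*(2*B) = 2*B²)
u(d, K(-16, -9))/Z = (2*(-16)²)/((4*√2126)) = (2*256)*(√2126/8504) = 512*(√2126/8504) = 64*√2126/1063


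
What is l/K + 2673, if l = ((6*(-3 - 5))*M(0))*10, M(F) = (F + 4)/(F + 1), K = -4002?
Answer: 1783211/667 ≈ 2673.5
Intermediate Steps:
M(F) = (4 + F)/(1 + F)
l = -1920 (l = ((6*(-3 - 5))*((4 + 0)/(1 + 0)))*10 = ((6*(-8))*(4/1))*10 = -48*4*10 = -192*10 = -1920)
l/K + 2673 = -1920/(-4002) + 2673 = -1920*(-1/4002) + 2673 = 320/667 + 2673 = 1783211/667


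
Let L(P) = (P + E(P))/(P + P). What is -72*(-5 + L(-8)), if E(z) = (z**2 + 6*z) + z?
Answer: 360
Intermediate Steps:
E(z) = z**2 + 7*z
L(P) = (P + P*(7 + P))/(2*P) (L(P) = (P + P*(7 + P))/(P + P) = (P + P*(7 + P))/((2*P)) = (P + P*(7 + P))*(1/(2*P)) = (P + P*(7 + P))/(2*P))
-72*(-5 + L(-8)) = -72*(-5 + (4 + (1/2)*(-8))) = -72*(-5 + (4 - 4)) = -72*(-5 + 0) = -72*(-5) = 360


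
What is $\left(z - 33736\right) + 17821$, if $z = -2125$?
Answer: $-18040$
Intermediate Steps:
$\left(z - 33736\right) + 17821 = \left(-2125 - 33736\right) + 17821 = -35861 + 17821 = -18040$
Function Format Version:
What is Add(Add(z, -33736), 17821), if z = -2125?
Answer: -18040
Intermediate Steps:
Add(Add(z, -33736), 17821) = Add(Add(-2125, -33736), 17821) = Add(-35861, 17821) = -18040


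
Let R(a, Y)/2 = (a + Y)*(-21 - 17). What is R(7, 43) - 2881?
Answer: -6681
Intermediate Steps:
R(a, Y) = -76*Y - 76*a (R(a, Y) = 2*((a + Y)*(-21 - 17)) = 2*((Y + a)*(-38)) = 2*(-38*Y - 38*a) = -76*Y - 76*a)
R(7, 43) - 2881 = (-76*43 - 76*7) - 2881 = (-3268 - 532) - 2881 = -3800 - 2881 = -6681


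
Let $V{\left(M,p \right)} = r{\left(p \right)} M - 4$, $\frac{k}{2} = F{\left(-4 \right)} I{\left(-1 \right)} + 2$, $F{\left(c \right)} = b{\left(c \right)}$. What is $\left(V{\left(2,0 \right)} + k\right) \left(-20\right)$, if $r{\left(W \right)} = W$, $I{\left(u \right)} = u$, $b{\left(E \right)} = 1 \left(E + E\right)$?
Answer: $-320$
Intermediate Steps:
$b{\left(E \right)} = 2 E$ ($b{\left(E \right)} = 1 \cdot 2 E = 2 E$)
$F{\left(c \right)} = 2 c$
$k = 20$ ($k = 2 \left(2 \left(-4\right) \left(-1\right) + 2\right) = 2 \left(\left(-8\right) \left(-1\right) + 2\right) = 2 \left(8 + 2\right) = 2 \cdot 10 = 20$)
$V{\left(M,p \right)} = -4 + M p$ ($V{\left(M,p \right)} = p M - 4 = M p - 4 = -4 + M p$)
$\left(V{\left(2,0 \right)} + k\right) \left(-20\right) = \left(\left(-4 + 2 \cdot 0\right) + 20\right) \left(-20\right) = \left(\left(-4 + 0\right) + 20\right) \left(-20\right) = \left(-4 + 20\right) \left(-20\right) = 16 \left(-20\right) = -320$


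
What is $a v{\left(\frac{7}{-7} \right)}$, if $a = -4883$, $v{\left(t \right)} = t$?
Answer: $4883$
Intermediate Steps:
$a v{\left(\frac{7}{-7} \right)} = - 4883 \frac{7}{-7} = - 4883 \cdot 7 \left(- \frac{1}{7}\right) = \left(-4883\right) \left(-1\right) = 4883$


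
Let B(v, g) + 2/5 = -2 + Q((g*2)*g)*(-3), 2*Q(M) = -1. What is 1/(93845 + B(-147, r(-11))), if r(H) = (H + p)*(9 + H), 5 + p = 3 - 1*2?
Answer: 10/938441 ≈ 1.0656e-5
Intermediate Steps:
Q(M) = -1/2 (Q(M) = (1/2)*(-1) = -1/2)
p = -4 (p = -5 + (3 - 1*2) = -5 + (3 - 2) = -5 + 1 = -4)
r(H) = (-4 + H)*(9 + H) (r(H) = (H - 4)*(9 + H) = (-4 + H)*(9 + H))
B(v, g) = -9/10 (B(v, g) = -2/5 + (-2 - 1/2*(-3)) = -2/5 + (-2 + 3/2) = -2/5 - 1/2 = -9/10)
1/(93845 + B(-147, r(-11))) = 1/(93845 - 9/10) = 1/(938441/10) = 10/938441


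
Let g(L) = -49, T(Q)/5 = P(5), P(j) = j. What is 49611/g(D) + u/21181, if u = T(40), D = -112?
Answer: -1050809366/1037869 ≈ -1012.5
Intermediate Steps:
T(Q) = 25 (T(Q) = 5*5 = 25)
u = 25
49611/g(D) + u/21181 = 49611/(-49) + 25/21181 = 49611*(-1/49) + 25*(1/21181) = -49611/49 + 25/21181 = -1050809366/1037869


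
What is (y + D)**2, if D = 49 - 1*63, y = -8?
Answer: 484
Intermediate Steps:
D = -14 (D = 49 - 63 = -14)
(y + D)**2 = (-8 - 14)**2 = (-22)**2 = 484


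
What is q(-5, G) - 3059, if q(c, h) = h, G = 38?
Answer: -3021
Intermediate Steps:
q(-5, G) - 3059 = 38 - 3059 = -3021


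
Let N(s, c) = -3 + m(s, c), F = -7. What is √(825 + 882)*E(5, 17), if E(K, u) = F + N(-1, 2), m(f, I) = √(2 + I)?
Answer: -8*√1707 ≈ -330.53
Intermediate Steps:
N(s, c) = -3 + √(2 + c)
E(K, u) = -8 (E(K, u) = -7 + (-3 + √(2 + 2)) = -7 + (-3 + √4) = -7 + (-3 + 2) = -7 - 1 = -8)
√(825 + 882)*E(5, 17) = √(825 + 882)*(-8) = √1707*(-8) = -8*√1707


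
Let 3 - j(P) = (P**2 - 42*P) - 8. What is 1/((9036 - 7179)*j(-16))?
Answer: -1/1702869 ≈ -5.8724e-7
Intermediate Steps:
j(P) = 11 - P**2 + 42*P (j(P) = 3 - ((P**2 - 42*P) - 8) = 3 - (-8 + P**2 - 42*P) = 3 + (8 - P**2 + 42*P) = 11 - P**2 + 42*P)
1/((9036 - 7179)*j(-16)) = 1/((9036 - 7179)*(11 - 1*(-16)**2 + 42*(-16))) = 1/(1857*(11 - 1*256 - 672)) = 1/(1857*(11 - 256 - 672)) = (1/1857)/(-917) = (1/1857)*(-1/917) = -1/1702869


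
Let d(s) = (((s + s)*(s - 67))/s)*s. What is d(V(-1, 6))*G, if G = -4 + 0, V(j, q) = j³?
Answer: -544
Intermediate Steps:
d(s) = s*(-134 + 2*s) (d(s) = (((2*s)*(-67 + s))/s)*s = ((2*s*(-67 + s))/s)*s = (-134 + 2*s)*s = s*(-134 + 2*s))
G = -4
d(V(-1, 6))*G = (2*(-1)³*(-67 + (-1)³))*(-4) = (2*(-1)*(-67 - 1))*(-4) = (2*(-1)*(-68))*(-4) = 136*(-4) = -544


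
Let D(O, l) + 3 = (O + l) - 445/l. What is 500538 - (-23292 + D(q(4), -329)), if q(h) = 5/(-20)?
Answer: 689795741/1316 ≈ 5.2416e+5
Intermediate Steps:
q(h) = -1/4 (q(h) = 5*(-1/20) = -1/4)
D(O, l) = -3 + O + l - 445/l (D(O, l) = -3 + ((O + l) - 445/l) = -3 + (O + l - 445/l) = -3 + O + l - 445/l)
500538 - (-23292 + D(q(4), -329)) = 500538 - (-23292 + (-3 - 1/4 - 329 - 445/(-329))) = 500538 - (-23292 + (-3 - 1/4 - 329 - 445*(-1/329))) = 500538 - (-23292 + (-3 - 1/4 - 329 + 445/329)) = 500538 - (-23292 - 435461/1316) = 500538 - 1*(-31087733/1316) = 500538 + 31087733/1316 = 689795741/1316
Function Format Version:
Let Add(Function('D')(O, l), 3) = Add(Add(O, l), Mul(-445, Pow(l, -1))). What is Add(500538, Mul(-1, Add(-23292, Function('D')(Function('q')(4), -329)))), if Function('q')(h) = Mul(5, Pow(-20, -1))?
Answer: Rational(689795741, 1316) ≈ 5.2416e+5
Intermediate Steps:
Function('q')(h) = Rational(-1, 4) (Function('q')(h) = Mul(5, Rational(-1, 20)) = Rational(-1, 4))
Function('D')(O, l) = Add(-3, O, l, Mul(-445, Pow(l, -1))) (Function('D')(O, l) = Add(-3, Add(Add(O, l), Mul(-445, Pow(l, -1)))) = Add(-3, Add(O, l, Mul(-445, Pow(l, -1)))) = Add(-3, O, l, Mul(-445, Pow(l, -1))))
Add(500538, Mul(-1, Add(-23292, Function('D')(Function('q')(4), -329)))) = Add(500538, Mul(-1, Add(-23292, Add(-3, Rational(-1, 4), -329, Mul(-445, Pow(-329, -1)))))) = Add(500538, Mul(-1, Add(-23292, Add(-3, Rational(-1, 4), -329, Mul(-445, Rational(-1, 329)))))) = Add(500538, Mul(-1, Add(-23292, Add(-3, Rational(-1, 4), -329, Rational(445, 329))))) = Add(500538, Mul(-1, Add(-23292, Rational(-435461, 1316)))) = Add(500538, Mul(-1, Rational(-31087733, 1316))) = Add(500538, Rational(31087733, 1316)) = Rational(689795741, 1316)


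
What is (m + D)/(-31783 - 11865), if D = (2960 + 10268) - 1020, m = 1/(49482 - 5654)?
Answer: -535052225/1913004544 ≈ -0.27969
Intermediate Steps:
m = 1/43828 ≈ 2.2816e-5
D = 12208 (D = 13228 - 1020 = 12208)
(m + D)/(-31783 - 11865) = (1/43828 + 12208)/(-31783 - 11865) = (535052225/43828)/(-43648) = (535052225/43828)*(-1/43648) = -535052225/1913004544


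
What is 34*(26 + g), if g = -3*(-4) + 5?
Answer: 1462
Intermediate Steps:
g = 17 (g = 12 + 5 = 17)
34*(26 + g) = 34*(26 + 17) = 34*43 = 1462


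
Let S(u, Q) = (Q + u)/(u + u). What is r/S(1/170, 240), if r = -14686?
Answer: -29372/40801 ≈ -0.71988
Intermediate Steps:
S(u, Q) = (Q + u)/(2*u) (S(u, Q) = (Q + u)/((2*u)) = (Q + u)*(1/(2*u)) = (Q + u)/(2*u))
r/S(1/170, 240) = -14686*1/(85*(240 + 1/170)) = -14686/((½)*170*(40801/170)) = -14686/40801/2 = -14686*2/40801 = -29372/40801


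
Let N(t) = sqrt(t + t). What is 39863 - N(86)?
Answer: 39863 - 2*sqrt(43) ≈ 39850.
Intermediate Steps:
N(t) = sqrt(2)*sqrt(t) (N(t) = sqrt(2*t) = sqrt(2)*sqrt(t))
39863 - N(86) = 39863 - sqrt(2)*sqrt(86) = 39863 - 2*sqrt(43)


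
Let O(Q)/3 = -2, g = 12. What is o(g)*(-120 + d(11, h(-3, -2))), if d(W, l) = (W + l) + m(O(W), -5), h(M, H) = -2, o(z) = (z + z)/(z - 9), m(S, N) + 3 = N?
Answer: -952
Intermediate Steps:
O(Q) = -6 (O(Q) = 3*(-2) = -6)
m(S, N) = -3 + N
o(z) = 2*z/(-9 + z) (o(z) = (2*z)/(-9 + z) = 2*z/(-9 + z))
d(W, l) = -8 + W + l (d(W, l) = (W + l) + (-3 - 5) = (W + l) - 8 = -8 + W + l)
o(g)*(-120 + d(11, h(-3, -2))) = (2*12/(-9 + 12))*(-120 + (-8 + 11 - 2)) = (2*12/3)*(-120 + 1) = (2*12*(⅓))*(-119) = 8*(-119) = -952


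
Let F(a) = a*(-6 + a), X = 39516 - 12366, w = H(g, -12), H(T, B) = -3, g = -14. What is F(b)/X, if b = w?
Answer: 9/9050 ≈ 0.00099448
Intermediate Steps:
w = -3
b = -3
X = 27150
F(b)/X = -3*(-6 - 3)/27150 = -3*(-9)*(1/27150) = 27*(1/27150) = 9/9050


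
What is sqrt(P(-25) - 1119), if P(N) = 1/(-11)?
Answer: I*sqrt(135410)/11 ≈ 33.453*I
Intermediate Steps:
P(N) = -1/11
sqrt(P(-25) - 1119) = sqrt(-1/11 - 1119) = sqrt(-12310/11) = I*sqrt(135410)/11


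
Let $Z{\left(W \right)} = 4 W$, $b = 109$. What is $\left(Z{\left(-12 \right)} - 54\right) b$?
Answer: $-11118$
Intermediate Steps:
$\left(Z{\left(-12 \right)} - 54\right) b = \left(4 \left(-12\right) - 54\right) 109 = \left(-48 - 54\right) 109 = \left(-102\right) 109 = -11118$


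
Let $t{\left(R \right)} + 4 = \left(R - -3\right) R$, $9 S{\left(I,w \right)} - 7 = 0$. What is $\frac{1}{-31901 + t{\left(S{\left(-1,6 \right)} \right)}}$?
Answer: $- \frac{81}{2584067} \approx -3.1346 \cdot 10^{-5}$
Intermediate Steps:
$S{\left(I,w \right)} = \frac{7}{9}$ ($S{\left(I,w \right)} = \frac{7}{9} + \frac{1}{9} \cdot 0 = \frac{7}{9} + 0 = \frac{7}{9}$)
$t{\left(R \right)} = -4 + R \left(3 + R\right)$ ($t{\left(R \right)} = -4 + \left(R - -3\right) R = -4 + \left(R + 3\right) R = -4 + \left(3 + R\right) R = -4 + R \left(3 + R\right)$)
$\frac{1}{-31901 + t{\left(S{\left(-1,6 \right)} \right)}} = \frac{1}{-31901 + \left(-4 + \left(\frac{7}{9}\right)^{2} + 3 \cdot \frac{7}{9}\right)} = \frac{1}{-31901 + \left(-4 + \frac{49}{81} + \frac{7}{3}\right)} = \frac{1}{-31901 - \frac{86}{81}} = \frac{1}{- \frac{2584067}{81}} = - \frac{81}{2584067}$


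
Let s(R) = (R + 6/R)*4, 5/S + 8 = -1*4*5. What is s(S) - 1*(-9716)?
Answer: 335331/35 ≈ 9580.9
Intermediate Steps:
S = -5/28 (S = 5/(-8 - 1*4*5) = 5/(-8 - 4*5) = 5/(-8 - 20) = 5/(-28) = 5*(-1/28) = -5/28 ≈ -0.17857)
s(R) = 4*R + 24/R
s(S) - 1*(-9716) = (4*(-5/28) + 24/(-5/28)) - 1*(-9716) = (-5/7 + 24*(-28/5)) + 9716 = (-5/7 - 672/5) + 9716 = -4729/35 + 9716 = 335331/35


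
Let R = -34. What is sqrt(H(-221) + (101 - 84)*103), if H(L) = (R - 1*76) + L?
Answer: 2*sqrt(355) ≈ 37.683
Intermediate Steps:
H(L) = -110 + L (H(L) = (-34 - 1*76) + L = (-34 - 76) + L = -110 + L)
sqrt(H(-221) + (101 - 84)*103) = sqrt((-110 - 221) + (101 - 84)*103) = sqrt(-331 + 17*103) = sqrt(-331 + 1751) = sqrt(1420) = 2*sqrt(355)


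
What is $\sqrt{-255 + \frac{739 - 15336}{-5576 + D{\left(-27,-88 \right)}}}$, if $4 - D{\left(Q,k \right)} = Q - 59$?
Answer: $\frac{i \sqrt{7594450838}}{5486} \approx 15.885 i$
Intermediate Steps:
$D{\left(Q,k \right)} = 63 - Q$ ($D{\left(Q,k \right)} = 4 - \left(Q - 59\right) = 4 - \left(-59 + Q\right) = 63 - Q$)
$\sqrt{-255 + \frac{739 - 15336}{-5576 + D{\left(-27,-88 \right)}}} = \sqrt{-255 + \frac{739 - 15336}{-5576 + \left(63 - -27\right)}} = \sqrt{-255 - \frac{14597}{-5576 + \left(63 + 27\right)}} = \sqrt{-255 - \frac{14597}{-5576 + 90}} = \sqrt{-255 - \frac{14597}{-5486}} = \sqrt{-255 - - \frac{14597}{5486}} = \sqrt{-255 + \frac{14597}{5486}} = \sqrt{- \frac{1384333}{5486}} = \frac{i \sqrt{7594450838}}{5486}$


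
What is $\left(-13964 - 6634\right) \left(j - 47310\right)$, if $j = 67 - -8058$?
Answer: $807132630$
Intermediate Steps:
$j = 8125$ ($j = 67 + 8058 = 8125$)
$\left(-13964 - 6634\right) \left(j - 47310\right) = \left(-13964 - 6634\right) \left(8125 - 47310\right) = \left(-20598\right) \left(-39185\right) = 807132630$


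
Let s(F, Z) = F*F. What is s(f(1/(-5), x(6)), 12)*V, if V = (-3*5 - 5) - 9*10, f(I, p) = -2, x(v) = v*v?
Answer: -440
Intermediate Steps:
x(v) = v**2
s(F, Z) = F**2
V = -110 (V = (-15 - 5) - 90 = -20 - 90 = -110)
s(f(1/(-5), x(6)), 12)*V = (-2)**2*(-110) = 4*(-110) = -440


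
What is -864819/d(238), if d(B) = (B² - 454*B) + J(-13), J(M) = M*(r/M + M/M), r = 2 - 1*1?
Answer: 288273/17140 ≈ 16.819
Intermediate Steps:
r = 1 (r = 2 - 1 = 1)
J(M) = M*(1 + 1/M) (J(M) = M*(1/M + M/M) = M*(1/M + 1) = M*(1 + 1/M))
d(B) = -12 + B² - 454*B (d(B) = (B² - 454*B) + (1 - 13) = (B² - 454*B) - 12 = -12 + B² - 454*B)
-864819/d(238) = -864819/(-12 + 238² - 454*238) = -864819/(-12 + 56644 - 108052) = -864819/(-51420) = -864819*(-1/51420) = 288273/17140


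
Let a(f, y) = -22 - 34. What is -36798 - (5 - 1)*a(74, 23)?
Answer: -36574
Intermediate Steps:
a(f, y) = -56
-36798 - (5 - 1)*a(74, 23) = -36798 - (5 - 1)*(-56) = -36798 - 4*(-56) = -36798 - 1*(-224) = -36798 + 224 = -36574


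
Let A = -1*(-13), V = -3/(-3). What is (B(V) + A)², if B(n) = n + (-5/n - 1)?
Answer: 64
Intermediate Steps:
V = 1 (V = -3*(-⅓) = 1)
A = 13
B(n) = -1 + n - 5/n (B(n) = n + (-1 - 5/n) = -1 + n - 5/n)
(B(V) + A)² = ((-1 + 1 - 5/1) + 13)² = ((-1 + 1 - 5*1) + 13)² = ((-1 + 1 - 5) + 13)² = (-5 + 13)² = 8² = 64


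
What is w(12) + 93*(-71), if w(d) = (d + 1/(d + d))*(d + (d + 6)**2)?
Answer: -2557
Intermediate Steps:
w(d) = (d + (6 + d)**2)*(d + 1/(2*d)) (w(d) = (d + 1/(2*d))*(d + (6 + d)**2) = (d + (6 + d)**2)*(d + 1/(2*d)))
w(12) + 93*(-71) = (13/2 + 12**3 + 13*12**2 + 18/12 + (73/2)*12) + 93*(-71) = (13/2 + 1728 + 13*144 + 18*(1/12) + 438) - 6603 = (13/2 + 1728 + 1872 + 3/2 + 438) - 6603 = 4046 - 6603 = -2557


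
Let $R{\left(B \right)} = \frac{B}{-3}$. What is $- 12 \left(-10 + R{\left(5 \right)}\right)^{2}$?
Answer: $- \frac{4900}{3} \approx -1633.3$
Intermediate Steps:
$R{\left(B \right)} = - \frac{B}{3}$ ($R{\left(B \right)} = B \left(- \frac{1}{3}\right) = - \frac{B}{3}$)
$- 12 \left(-10 + R{\left(5 \right)}\right)^{2} = - 12 \left(-10 - \frac{5}{3}\right)^{2} = - 12 \left(- \frac{35}{3}\right)^{2} = \left(-12\right) \frac{1225}{9} = - \frac{4900}{3}$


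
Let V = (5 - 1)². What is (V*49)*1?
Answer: 784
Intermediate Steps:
V = 16 (V = 4² = 16)
(V*49)*1 = (16*49)*1 = 784*1 = 784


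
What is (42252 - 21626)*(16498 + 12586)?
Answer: 599886584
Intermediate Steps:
(42252 - 21626)*(16498 + 12586) = 20626*29084 = 599886584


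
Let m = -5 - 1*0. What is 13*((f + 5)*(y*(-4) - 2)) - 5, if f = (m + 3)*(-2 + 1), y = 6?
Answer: -2371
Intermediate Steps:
m = -5 (m = -5 + 0 = -5)
f = 2 (f = (-5 + 3)*(-2 + 1) = -2*(-1) = 2)
13*((f + 5)*(y*(-4) - 2)) - 5 = 13*((2 + 5)*(6*(-4) - 2)) - 5 = 13*(7*(-24 - 2)) - 5 = 13*(7*(-26)) - 5 = 13*(-182) - 5 = -2366 - 5 = -2371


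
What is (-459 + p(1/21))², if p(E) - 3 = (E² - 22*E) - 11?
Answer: 42604262464/194481 ≈ 2.1907e+5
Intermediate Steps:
p(E) = -8 + E² - 22*E (p(E) = 3 + ((E² - 22*E) - 11) = 3 + (-11 + E² - 22*E) = -8 + E² - 22*E)
(-459 + p(1/21))² = (-459 + (-8 + (1/21)² - 22/21))² = (-459 + (-8 + (1/21)² - 22*1/21))² = (-459 + (-8 + 1/441 - 22/21))² = (-459 - 3989/441)² = (-206408/441)² = 42604262464/194481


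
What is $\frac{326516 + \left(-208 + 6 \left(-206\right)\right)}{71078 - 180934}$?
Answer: $- \frac{20317}{6866} \approx -2.9591$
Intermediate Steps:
$\frac{326516 + \left(-208 + 6 \left(-206\right)\right)}{71078 - 180934} = \frac{326516 - 1444}{-109856} = \left(326516 - 1444\right) \left(- \frac{1}{109856}\right) = 325072 \left(- \frac{1}{109856}\right) = - \frac{20317}{6866}$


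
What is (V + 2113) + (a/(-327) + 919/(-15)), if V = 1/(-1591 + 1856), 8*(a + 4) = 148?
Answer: 118526291/57770 ≈ 2051.7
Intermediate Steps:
a = 29/2 (a = -4 + (⅛)*148 = -4 + 37/2 = 29/2 ≈ 14.500)
V = 1/265 ≈ 0.0037736
(V + 2113) + (a/(-327) + 919/(-15)) = (1/265 + 2113) + ((29/2)/(-327) + 919/(-15)) = 559946/265 + ((29/2)*(-1/327) + 919*(-1/15)) = 559946/265 + (-29/654 - 919/15) = 559946/265 - 66829/1090 = 118526291/57770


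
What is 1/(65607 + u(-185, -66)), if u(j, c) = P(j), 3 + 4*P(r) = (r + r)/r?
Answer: 4/262427 ≈ 1.5242e-5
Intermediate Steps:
P(r) = -¼ (P(r) = -¾ + ((r + r)/r)/4 = -¾ + ((2*r)/r)/4 = -¾ + (¼)*2 = -¾ + ½ = -¼)
u(j, c) = -¼
1/(65607 + u(-185, -66)) = 1/(65607 - ¼) = 1/(262427/4) = 4/262427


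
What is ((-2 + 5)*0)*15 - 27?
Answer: -27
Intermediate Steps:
((-2 + 5)*0)*15 - 27 = (3*0)*15 - 27 = 0*15 - 27 = 0 - 27 = -27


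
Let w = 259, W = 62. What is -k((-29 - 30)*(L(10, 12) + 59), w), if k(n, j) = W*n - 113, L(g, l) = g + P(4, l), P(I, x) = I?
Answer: 267147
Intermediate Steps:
L(g, l) = 4 + g (L(g, l) = g + 4 = 4 + g)
k(n, j) = -113 + 62*n (k(n, j) = 62*n - 113 = -113 + 62*n)
-k((-29 - 30)*(L(10, 12) + 59), w) = -(-113 + 62*((-29 - 30)*((4 + 10) + 59))) = -(-113 + 62*(-59*(14 + 59))) = -(-113 + 62*(-59*73)) = -(-113 + 62*(-4307)) = -(-113 - 267034) = -1*(-267147) = 267147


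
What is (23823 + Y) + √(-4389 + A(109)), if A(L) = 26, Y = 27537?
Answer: 51360 + I*√4363 ≈ 51360.0 + 66.053*I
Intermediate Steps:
(23823 + Y) + √(-4389 + A(109)) = (23823 + 27537) + √(-4389 + 26) = 51360 + √(-4363) = 51360 + I*√4363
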